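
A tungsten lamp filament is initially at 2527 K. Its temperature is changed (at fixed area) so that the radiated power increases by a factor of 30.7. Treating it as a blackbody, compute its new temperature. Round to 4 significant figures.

P ∝ T⁴, so T₂/T₁ = (P₂/P₁)^(1/4) = (30.7)^(1/4) = 2.35388.
T₂ = 2527 × 2.35388 = 5948 K.

T₂ ≈ 5948 K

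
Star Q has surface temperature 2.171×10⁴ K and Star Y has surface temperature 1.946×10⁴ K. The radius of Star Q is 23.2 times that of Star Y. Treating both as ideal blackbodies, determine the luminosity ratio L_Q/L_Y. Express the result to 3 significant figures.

L ∝ R²T⁴, so L_Q/L_Y = (R_Q/R_Y)²(T_Q/T_Y)⁴ = (23.2)² × (2.171×10⁴/1.946×10⁴)⁴ = 538.24 × 1.54906 = 834.

L_Q/L_Y ≈ 834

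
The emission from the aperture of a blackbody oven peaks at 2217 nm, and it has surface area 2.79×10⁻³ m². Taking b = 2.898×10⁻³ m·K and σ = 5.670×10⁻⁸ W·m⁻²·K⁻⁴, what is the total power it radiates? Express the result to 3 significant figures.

P ≈ 462 W

Wien's law: T = b/λ_max = 2.898×10⁻³/2.217×10⁻⁶ = 1307.17 K.
Area A = 2.79×10⁻³ m².
Then P = σAT⁴ = 5.670×10⁻⁸×2.79×10⁻³×(1307.17)⁴ = 462 W.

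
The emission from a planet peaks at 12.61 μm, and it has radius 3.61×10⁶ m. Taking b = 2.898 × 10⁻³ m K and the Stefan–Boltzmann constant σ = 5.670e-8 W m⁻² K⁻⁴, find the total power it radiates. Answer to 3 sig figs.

P ≈ 2.59×10¹⁶ W

Wien's law: T = b/λ_max = 2.898×10⁻³/1.261×10⁻⁵ = 229.818 K.
Surface area A = 4πR² = 4π(3.61×10⁶ m)² = 1.63766×10¹⁴ m².
Then P = σAT⁴ = 5.670×10⁻⁸×1.63766×10¹⁴×(229.818)⁴ = 2.59×10¹⁶ W.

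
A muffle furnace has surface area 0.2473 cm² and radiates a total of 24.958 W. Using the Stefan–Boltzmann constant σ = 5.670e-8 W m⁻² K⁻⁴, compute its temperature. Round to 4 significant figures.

Area A = 0.2473 cm² = 2.473×10⁻⁵ m².
P = σAT⁴ ⇒ T = (P/(σA))^(1/4) = (24.958/(5.670×10⁻⁸×2.473×10⁻⁵))^(1/4) = 2054 K.

T ≈ 2054 K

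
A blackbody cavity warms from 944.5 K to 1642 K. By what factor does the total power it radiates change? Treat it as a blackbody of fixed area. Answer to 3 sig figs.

P ∝ T⁴, so P₂/P₁ = (T₂/T₁)⁴ = (1642/944.5)⁴ = (1.73849)⁴ = 9.13.

P₂/P₁ ≈ 9.13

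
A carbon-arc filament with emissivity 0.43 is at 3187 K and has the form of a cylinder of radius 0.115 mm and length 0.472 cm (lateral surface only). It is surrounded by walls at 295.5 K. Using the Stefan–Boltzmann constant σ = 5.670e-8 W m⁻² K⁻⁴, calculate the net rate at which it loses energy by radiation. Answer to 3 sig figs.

Lateral area A = 2πrL = 2π×1.15×10⁻⁴×4.72×10⁻³ = 3.41051×10⁻⁶ m².
Net radiated power P_net = εσA(T⁴ − T₀⁴) = 0.43×5.670×10⁻⁸×3.41051×10⁻⁶×(3187⁴ − 295.5⁴).
T⁴ − T₀⁴ = 1.03164×10¹⁴ − 7.62483×10⁹ = 1.03156×10¹⁴ K⁴, so P_net = 8.58 W.

Net loss ≈ 8.58 W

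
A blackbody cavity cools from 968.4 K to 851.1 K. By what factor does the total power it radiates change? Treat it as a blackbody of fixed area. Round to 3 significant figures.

P ∝ T⁴, so P₂/P₁ = (T₂/T₁)⁴ = (851.1/968.4)⁴ = (0.878872)⁴ = 0.597.

P₂/P₁ ≈ 0.597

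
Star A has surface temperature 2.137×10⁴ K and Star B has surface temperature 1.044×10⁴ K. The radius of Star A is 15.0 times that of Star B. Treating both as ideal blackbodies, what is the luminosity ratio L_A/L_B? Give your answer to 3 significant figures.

L_A/L_B ≈ 3.95×10³

L ∝ R²T⁴, so L_A/L_B = (R_A/R_B)²(T_A/T_B)⁴ = (15.0)² × (2.137×10⁴/1.044×10⁴)⁴ = 225 × 17.5556 = 3.95×10³.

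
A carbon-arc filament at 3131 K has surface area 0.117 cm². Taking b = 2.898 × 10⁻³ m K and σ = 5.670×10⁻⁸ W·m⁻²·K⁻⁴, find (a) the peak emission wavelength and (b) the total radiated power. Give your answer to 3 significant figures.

λ_max ≈ 0.926 μm; P ≈ 63.8 W

(a) λ_max = b/T = 2.898×10⁻³/3131 = 9.256×10⁻⁷ m = 0.926 μm.
Area A = 0.117 cm² = 1.17×10⁻⁵ m².
(b) P = σAT⁴ = 5.670×10⁻⁸×1.17×10⁻⁵×(3131)⁴ = 63.8 W.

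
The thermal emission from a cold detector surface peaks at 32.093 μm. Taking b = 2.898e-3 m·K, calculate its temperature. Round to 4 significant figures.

Wien's law gives T = b/λ_max = (2.898×10⁻³ m·K)/(3.2093×10⁻⁵ m) = 90.30 K.

T ≈ 90.30 K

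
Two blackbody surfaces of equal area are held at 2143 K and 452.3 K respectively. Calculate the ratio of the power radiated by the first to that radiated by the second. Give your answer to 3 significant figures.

P₁/P₂ ≈ 504

With equal areas, P₁/P₂ = (T₁/T₂)⁴ = (2143/452.3)⁴ = 504.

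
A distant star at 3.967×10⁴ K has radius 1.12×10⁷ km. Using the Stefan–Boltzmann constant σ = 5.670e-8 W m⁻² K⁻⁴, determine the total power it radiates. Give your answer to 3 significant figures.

P ≈ 2.21×10³² W

Surface area A = 4πR² = 4π(1.12×10¹⁰ m)² = 1.57633×10²¹ m².
P = σAT⁴ = 5.670×10⁻⁸ × 1.57633×10²¹ × (3.967×10⁴)⁴ = 2.21×10³² W.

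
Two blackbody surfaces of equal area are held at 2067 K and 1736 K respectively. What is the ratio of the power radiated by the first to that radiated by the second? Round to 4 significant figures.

P₁/P₂ ≈ 2.010

With equal areas, P₁/P₂ = (T₁/T₂)⁴ = (2067/1736)⁴ = 2.010.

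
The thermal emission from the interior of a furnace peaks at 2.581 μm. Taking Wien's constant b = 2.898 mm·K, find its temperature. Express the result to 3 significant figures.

Wien's law gives T = b/λ_max = (2.898×10⁻³ m·K)/(2.581×10⁻⁶ m) = 1.12×10³ K.

T ≈ 1.12×10³ K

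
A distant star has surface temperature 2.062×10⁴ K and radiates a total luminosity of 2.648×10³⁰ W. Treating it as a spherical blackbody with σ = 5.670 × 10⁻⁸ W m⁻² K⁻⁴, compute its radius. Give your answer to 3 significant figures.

L = 4πR²σT⁴ ⇒ R = √(L/(4πσT⁴)).
σT⁴ = 1.02503×10¹⁰ W/m², so R = √(2.648×10³⁰/(4π×1.02503×10¹⁰)) = 4.53×10⁹ m.

R ≈ 4.53×10⁹ m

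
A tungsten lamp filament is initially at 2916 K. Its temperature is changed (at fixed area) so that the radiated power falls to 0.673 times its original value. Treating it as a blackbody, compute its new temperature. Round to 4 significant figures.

P ∝ T⁴, so T₂/T₁ = (P₂/P₁)^(1/4) = (0.673)^(1/4) = 0.905740.
T₂ = 2916 × 0.905740 = 2641 K.

T₂ ≈ 2641 K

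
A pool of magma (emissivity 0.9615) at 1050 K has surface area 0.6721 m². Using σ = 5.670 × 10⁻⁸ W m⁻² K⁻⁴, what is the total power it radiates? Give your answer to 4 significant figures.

P ≈ 4.454×10⁴ W

Area A = 0.6721 m².
P = εσAT⁴ = 0.9615 × 5.670×10⁻⁸ × 0.6721 × (1050)⁴ = 4.454×10⁴ W.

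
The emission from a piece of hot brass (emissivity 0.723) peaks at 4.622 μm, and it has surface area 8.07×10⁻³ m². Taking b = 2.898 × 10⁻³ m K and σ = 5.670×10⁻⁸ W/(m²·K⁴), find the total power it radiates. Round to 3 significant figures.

P ≈ 51.1 W

Wien's law: T = b/λ_max = 2.898×10⁻³/4.622×10⁻⁶ = 627.001 K.
Area A = 8.07×10⁻³ m².
Then P = εσAT⁴ = 0.723×5.670×10⁻⁸×8.07×10⁻³×(627.001)⁴ = 51.1 W.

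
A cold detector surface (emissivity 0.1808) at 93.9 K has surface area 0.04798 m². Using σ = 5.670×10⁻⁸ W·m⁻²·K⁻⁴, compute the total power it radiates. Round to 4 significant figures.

P ≈ 0.03824 W

Area A = 0.04798 m².
P = εσAT⁴ = 0.1808 × 5.670×10⁻⁸ × 0.04798 × (93.9)⁴ = 0.03824 W.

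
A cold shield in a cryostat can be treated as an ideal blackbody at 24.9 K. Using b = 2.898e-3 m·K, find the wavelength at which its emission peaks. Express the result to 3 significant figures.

λ_max ≈ 116 μm

Wien's displacement law: λ_max = b/T = (2.898×10⁻³ m·K)/(24.9 K) = 1.164×10⁻⁴ m.
That is 116 μm, in the infrared range.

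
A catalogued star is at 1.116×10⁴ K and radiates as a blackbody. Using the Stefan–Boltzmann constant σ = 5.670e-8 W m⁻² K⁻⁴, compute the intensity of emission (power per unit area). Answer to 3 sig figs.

I ≈ 8.80×10⁸ W/m²

Stefan–Boltzmann: I = σT⁴ = 5.670×10⁻⁸ × (1.116×10⁴)⁴ = 8.80×10⁸ W/m².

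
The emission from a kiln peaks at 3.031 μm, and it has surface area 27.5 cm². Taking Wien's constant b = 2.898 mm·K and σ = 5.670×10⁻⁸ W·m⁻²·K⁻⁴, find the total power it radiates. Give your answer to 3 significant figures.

P ≈ 130 W

Wien's law: T = b/λ_max = 2.898×10⁻³/3.031×10⁻⁶ = 956.120 K.
Area A = 27.5 cm² = 2.75×10⁻³ m².
Then P = σAT⁴ = 5.670×10⁻⁸×2.75×10⁻³×(956.120)⁴ = 130 W.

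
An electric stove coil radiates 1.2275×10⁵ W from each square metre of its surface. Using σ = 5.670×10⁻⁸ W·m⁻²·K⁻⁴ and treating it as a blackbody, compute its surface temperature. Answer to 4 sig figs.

I = σT⁴, so T = (I/σ)^(1/4) = (1.2275×10⁵/(5.670×10⁻⁸))^(1/4) = 1213 K.

T ≈ 1213 K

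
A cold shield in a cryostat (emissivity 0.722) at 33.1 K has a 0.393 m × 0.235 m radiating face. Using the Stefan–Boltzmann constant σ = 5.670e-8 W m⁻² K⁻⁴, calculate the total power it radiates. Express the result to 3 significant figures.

P ≈ 4.54×10⁻³ W

Area A = 0.393 × 0.235 = 0.092355 m².
P = εσAT⁴ = 0.722 × 5.670×10⁻⁸ × 0.092355 × (33.1)⁴ = 4.54×10⁻³ W.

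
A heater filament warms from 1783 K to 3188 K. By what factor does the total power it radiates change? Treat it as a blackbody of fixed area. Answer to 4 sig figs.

P ∝ T⁴, so P₂/P₁ = (T₂/T₁)⁴ = (3188/1783)⁴ = (1.78800)⁴ = 10.22.

P₂/P₁ ≈ 10.22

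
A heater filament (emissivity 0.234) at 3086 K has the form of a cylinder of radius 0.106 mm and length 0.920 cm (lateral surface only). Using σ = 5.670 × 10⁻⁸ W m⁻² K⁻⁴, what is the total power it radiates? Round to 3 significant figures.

Lateral area A = 2πrL = 2π×1.06×10⁻⁴×9.20×10⁻³ = 6.12736×10⁻⁶ m².
P = εσAT⁴ = 0.234 × 5.670×10⁻⁸ × 6.12736×10⁻⁶ × (3086)⁴ = 7.37 W.

P ≈ 7.37 W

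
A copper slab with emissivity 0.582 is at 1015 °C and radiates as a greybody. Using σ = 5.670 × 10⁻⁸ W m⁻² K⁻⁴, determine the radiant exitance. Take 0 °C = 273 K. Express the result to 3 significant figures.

I ≈ 9.08×10⁴ W/m²

T = 1015 °C + 273 = 1288 K.
Stefan–Boltzmann: I = εσT⁴ = 0.582 × 5.670×10⁻⁸ × (1288)⁴ = 9.08×10⁴ W/m².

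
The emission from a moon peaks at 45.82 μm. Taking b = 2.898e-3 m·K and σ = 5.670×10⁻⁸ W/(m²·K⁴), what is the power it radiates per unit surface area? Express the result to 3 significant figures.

Wien's law: T = b/λ_max = 2.898×10⁻³/4.582×10⁻⁵ = 63.2475 K.
Then I = σT⁴ = 5.670×10⁻⁸×(63.2475)⁴ = 0.907 W/m².

I ≈ 0.907 W/m²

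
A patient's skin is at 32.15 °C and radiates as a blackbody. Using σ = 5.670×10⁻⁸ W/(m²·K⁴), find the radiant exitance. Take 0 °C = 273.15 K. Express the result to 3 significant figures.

I ≈ 493 W/m²

T = 32.15 °C + 273.15 = 305.30 K.
Stefan–Boltzmann: I = σT⁴ = 5.670×10⁻⁸ × (305.30)⁴ = 493 W/m².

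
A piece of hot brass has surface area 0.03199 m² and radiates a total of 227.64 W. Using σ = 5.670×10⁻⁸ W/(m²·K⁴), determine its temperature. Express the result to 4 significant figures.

T ≈ 595.2 K

Area A = 0.03199 m².
P = σAT⁴ ⇒ T = (P/(σA))^(1/4) = (227.64/(5.670×10⁻⁸×0.03199))^(1/4) = 595.2 K.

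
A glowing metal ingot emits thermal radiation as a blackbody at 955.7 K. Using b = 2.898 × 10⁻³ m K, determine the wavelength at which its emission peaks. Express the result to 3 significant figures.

Wien's displacement law: λ_max = b/T = (2.898×10⁻³ m·K)/(955.7 K) = 3.032×10⁻⁶ m.
That is 3.03 μm, in the infrared range.

λ_max ≈ 3.03 μm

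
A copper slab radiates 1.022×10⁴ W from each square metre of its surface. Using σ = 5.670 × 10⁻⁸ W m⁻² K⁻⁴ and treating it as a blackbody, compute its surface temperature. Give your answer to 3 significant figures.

T ≈ 652 K

I = σT⁴, so T = (I/σ)^(1/4) = (1.022×10⁴/(5.670×10⁻⁸))^(1/4) = 652 K.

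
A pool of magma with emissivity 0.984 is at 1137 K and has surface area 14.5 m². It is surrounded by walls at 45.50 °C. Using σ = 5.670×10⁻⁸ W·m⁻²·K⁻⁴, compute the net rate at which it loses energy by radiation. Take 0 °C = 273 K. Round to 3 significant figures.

Net loss ≈ 1.34×10⁶ W

Surroundings: T = 45.50 °C + 273 = 318.50 K.
Area A = 14.5 m².
Net radiated power P_net = εσA(T⁴ − T₀⁴) = 0.984×5.670×10⁻⁸×14.5×(1137⁴ − 318.50⁴).
T⁴ − T₀⁴ = 1.67125×10¹² − 1.02905×10¹⁰ = 1.66096×10¹² K⁴, so P_net = 1.34×10⁶ W.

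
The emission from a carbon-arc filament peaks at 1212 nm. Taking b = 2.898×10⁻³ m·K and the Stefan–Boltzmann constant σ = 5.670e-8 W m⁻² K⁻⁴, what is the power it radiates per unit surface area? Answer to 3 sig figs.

Wien's law: T = b/λ_max = 2.898×10⁻³/1.212×10⁻⁶ = 2391.09 K.
Then I = σT⁴ = 5.670×10⁻⁸×(2391.09)⁴ = 1.85×10⁶ W/m².

I ≈ 1.85×10⁶ W/m²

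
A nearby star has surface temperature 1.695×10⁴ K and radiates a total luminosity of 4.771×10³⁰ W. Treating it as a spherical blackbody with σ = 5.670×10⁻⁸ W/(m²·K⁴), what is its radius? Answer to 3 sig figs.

R ≈ 9.01×10⁹ m

L = 4πR²σT⁴ ⇒ R = √(L/(4πσT⁴)).
σT⁴ = 4.68017×10⁹ W/m², so R = √(4.771×10³⁰/(4π×4.68017×10⁹)) = 9.01×10⁹ m.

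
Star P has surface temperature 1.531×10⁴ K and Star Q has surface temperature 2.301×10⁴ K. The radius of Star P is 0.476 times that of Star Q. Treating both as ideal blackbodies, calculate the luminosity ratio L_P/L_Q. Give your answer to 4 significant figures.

L ∝ R²T⁴, so L_P/L_Q = (R_P/R_Q)²(T_P/T_Q)⁴ = (0.476)² × (1.531×10⁴/2.301×10⁴)⁴ = 0.226576 × 0.195990 = 0.04441.

L_P/L_Q ≈ 0.04441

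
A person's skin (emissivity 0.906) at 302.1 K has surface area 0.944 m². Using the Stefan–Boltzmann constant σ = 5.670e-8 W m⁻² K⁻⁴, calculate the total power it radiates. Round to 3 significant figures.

Area A = 0.944 m².
P = εσAT⁴ = 0.906 × 5.670×10⁻⁸ × 0.944 × (302.1)⁴ = 404 W.

P ≈ 404 W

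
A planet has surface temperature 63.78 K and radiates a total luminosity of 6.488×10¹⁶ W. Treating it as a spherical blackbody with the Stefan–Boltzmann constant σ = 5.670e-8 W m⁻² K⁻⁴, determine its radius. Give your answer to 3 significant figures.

L = 4πR²σT⁴ ⇒ R = √(L/(4πσT⁴)).
σT⁴ = 0.938255 W/m², so R = √(6.488×10¹⁶/(4π×0.938255)) = 7.42×10⁷ m.

R ≈ 7.42×10⁷ m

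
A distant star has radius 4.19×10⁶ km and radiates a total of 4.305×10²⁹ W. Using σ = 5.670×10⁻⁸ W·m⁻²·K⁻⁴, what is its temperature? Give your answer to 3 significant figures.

T ≈ 1.36×10⁴ K

Surface area A = 4πR² = 4π(4.19×10⁹ m)² = 2.20616×10²⁰ m².
P = σAT⁴ ⇒ T = (P/(σA))^(1/4) = (4.305×10²⁹/(5.670×10⁻⁸×2.20616×10²⁰))^(1/4) = 1.36×10⁴ K.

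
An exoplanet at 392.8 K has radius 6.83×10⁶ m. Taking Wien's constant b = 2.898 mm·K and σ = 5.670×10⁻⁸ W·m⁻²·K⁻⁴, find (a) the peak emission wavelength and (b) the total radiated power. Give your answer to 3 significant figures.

(a) λ_max = b/T = 2.898×10⁻³/392.8 = 7.378×10⁻⁶ m = 7.38 μm.
Surface area A = 4πR² = 4π(6.83×10⁶ m)² = 5.86207×10¹⁴ m².
(b) P = σAT⁴ = 5.670×10⁻⁸×5.86207×10¹⁴×(392.8)⁴ = 7.91×10¹⁷ W.

λ_max ≈ 7.38 μm; P ≈ 7.91×10¹⁷ W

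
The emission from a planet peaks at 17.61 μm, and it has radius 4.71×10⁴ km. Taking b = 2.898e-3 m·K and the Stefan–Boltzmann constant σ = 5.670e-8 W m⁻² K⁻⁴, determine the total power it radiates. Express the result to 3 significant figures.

Wien's law: T = b/λ_max = 2.898×10⁻³/1.761×10⁻⁵ = 164.566 K.
Surface area A = 4πR² = 4π(4.71×10⁷ m)² = 2.78774×10¹⁶ m².
Then P = σAT⁴ = 5.670×10⁻⁸×2.78774×10¹⁶×(164.566)⁴ = 1.16×10¹⁸ W.

P ≈ 1.16×10¹⁸ W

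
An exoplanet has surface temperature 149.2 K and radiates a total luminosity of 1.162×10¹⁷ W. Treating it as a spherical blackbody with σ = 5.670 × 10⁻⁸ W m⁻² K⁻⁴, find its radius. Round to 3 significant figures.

R ≈ 1.81×10⁷ m

L = 4πR²σT⁴ ⇒ R = √(L/(4πσT⁴)).
σT⁴ = 28.0969 W/m², so R = √(1.162×10¹⁷/(4π×28.0969)) = 1.81×10⁷ m.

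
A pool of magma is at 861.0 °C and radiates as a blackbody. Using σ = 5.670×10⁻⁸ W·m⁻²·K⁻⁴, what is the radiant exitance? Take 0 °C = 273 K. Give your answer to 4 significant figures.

T = 861.0 °C + 273 = 1134.0 K.
Stefan–Boltzmann: I = σT⁴ = 5.670×10⁻⁸ × (1134.0)⁴ = 9.376×10⁴ W/m².

I ≈ 9.376×10⁴ W/m²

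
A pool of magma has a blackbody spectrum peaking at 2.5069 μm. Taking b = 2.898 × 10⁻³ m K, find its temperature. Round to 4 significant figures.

Wien's law gives T = b/λ_max = (2.898×10⁻³ m·K)/(2.5069×10⁻⁶ m) = 1156 K.

T ≈ 1156 K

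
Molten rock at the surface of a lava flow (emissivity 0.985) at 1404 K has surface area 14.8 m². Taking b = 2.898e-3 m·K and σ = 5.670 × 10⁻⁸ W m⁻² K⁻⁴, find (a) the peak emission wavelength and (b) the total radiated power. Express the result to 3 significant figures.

(a) λ_max = b/T = 2.898×10⁻³/1404 = 2.064×10⁻⁶ m = 2.06 μm.
Area A = 14.8 m².
(b) P = εσAT⁴ = 0.985×5.670×10⁻⁸×14.8×(1404)⁴ = 3.21×10⁶ W.

λ_max ≈ 2.06 μm; P ≈ 3.21×10⁶ W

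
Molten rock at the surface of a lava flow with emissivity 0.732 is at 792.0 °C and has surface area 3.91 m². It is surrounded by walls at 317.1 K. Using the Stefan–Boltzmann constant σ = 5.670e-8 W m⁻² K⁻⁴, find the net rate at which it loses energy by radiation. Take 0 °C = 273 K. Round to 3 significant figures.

Net loss ≈ 2.07×10⁵ W

T = 792.0 °C + 273 = 1065.0 K.
Area A = 3.91 m².
Net radiated power P_net = εσA(T⁴ − T₀⁴) = 0.732×5.670×10⁻⁸×3.91×(1065.0⁴ − 317.1⁴).
T⁴ − T₀⁴ = 1.28647×10¹² − 1.01108×10¹⁰ = 1.27636×10¹² K⁴, so P_net = 2.07×10⁵ W.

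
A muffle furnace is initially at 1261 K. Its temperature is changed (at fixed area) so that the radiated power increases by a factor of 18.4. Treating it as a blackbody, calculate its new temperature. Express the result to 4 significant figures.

P ∝ T⁴, so T₂/T₁ = (P₂/P₁)^(1/4) = (18.4)^(1/4) = 2.07112.
T₂ = 1261 × 2.07112 = 2612 K.

T₂ ≈ 2612 K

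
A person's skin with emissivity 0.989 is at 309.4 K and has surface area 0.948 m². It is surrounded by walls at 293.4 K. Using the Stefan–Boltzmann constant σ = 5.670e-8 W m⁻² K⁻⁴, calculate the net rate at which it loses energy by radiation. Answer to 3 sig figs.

Area A = 0.948 m².
Net radiated power P_net = εσA(T⁴ − T₀⁴) = 0.989×5.670×10⁻⁸×0.948×(309.4⁴ − 293.4⁴).
T⁴ − T₀⁴ = 9.16392×10⁹ − 7.41038×10⁹ = 1.75354×10⁹ K⁴, so P_net = 93.2 W.

Net loss ≈ 93.2 W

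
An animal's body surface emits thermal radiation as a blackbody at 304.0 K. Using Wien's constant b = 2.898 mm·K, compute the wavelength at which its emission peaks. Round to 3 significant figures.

Wien's displacement law: λ_max = b/T = (2.898×10⁻³ m·K)/(304.0 K) = 9.533×10⁻⁶ m.
That is 9.53 μm, in the infrared range.

λ_max ≈ 9.53 μm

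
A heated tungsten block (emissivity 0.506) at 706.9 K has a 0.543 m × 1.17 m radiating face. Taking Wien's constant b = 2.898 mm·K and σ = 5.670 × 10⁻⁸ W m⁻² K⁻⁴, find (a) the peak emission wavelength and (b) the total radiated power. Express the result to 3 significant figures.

λ_max ≈ 4.10 μm; P ≈ 4.55×10³ W

(a) λ_max = b/T = 2.898×10⁻³/706.9 = 4.100×10⁻⁶ m = 4.10 μm.
Area A = 0.543 × 1.17 = 0.63531 m².
(b) P = εσAT⁴ = 0.506×5.670×10⁻⁸×0.63531×(706.9)⁴ = 4.55×10³ W.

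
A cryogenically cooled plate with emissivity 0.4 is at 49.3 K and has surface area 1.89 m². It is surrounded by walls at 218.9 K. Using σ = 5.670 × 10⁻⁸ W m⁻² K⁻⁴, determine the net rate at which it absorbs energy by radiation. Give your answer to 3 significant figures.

Net gain ≈ 98.2 W

Area A = 1.89 m².
Net radiated power P_net = εσA(T⁴ − T₀⁴) = 0.4×5.670×10⁻⁸×1.89×(49.3⁴ − 218.9⁴).
T⁴ − T₀⁴ = 5.90728×10⁶ − 2.29606×10⁹ = -2.29015×10⁹ K⁴, so P_net = -98.2 W — negative, meaning a net gain of 98.2 W.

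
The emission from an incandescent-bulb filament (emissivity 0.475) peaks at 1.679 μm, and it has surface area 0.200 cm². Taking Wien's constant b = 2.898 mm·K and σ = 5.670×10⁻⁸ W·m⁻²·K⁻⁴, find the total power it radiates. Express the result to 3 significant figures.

P ≈ 4.78 W

Wien's law: T = b/λ_max = 2.898×10⁻³/1.679×10⁻⁶ = 1726.03 K.
Area A = 0.200 cm² = 2.00×10⁻⁵ m².
Then P = εσAT⁴ = 0.475×5.670×10⁻⁸×2.00×10⁻⁵×(1726.03)⁴ = 4.78 W.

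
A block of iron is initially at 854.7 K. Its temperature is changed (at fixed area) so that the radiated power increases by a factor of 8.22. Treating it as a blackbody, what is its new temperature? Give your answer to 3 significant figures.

P ∝ T⁴, so T₂/T₁ = (P₂/P₁)^(1/4) = (8.22)^(1/4) = 1.69324.
T₂ = 854.7 × 1.69324 = 1.45×10³ K.

T₂ ≈ 1.45×10³ K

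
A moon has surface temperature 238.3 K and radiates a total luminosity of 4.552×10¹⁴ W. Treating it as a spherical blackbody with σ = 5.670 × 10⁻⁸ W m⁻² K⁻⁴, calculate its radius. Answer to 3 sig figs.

R ≈ 4.45×10⁵ m

L = 4πR²σT⁴ ⇒ R = √(L/(4πσT⁴)).
σT⁴ = 182.843 W/m², so R = √(4.552×10¹⁴/(4π×182.843)) = 4.45×10⁵ m.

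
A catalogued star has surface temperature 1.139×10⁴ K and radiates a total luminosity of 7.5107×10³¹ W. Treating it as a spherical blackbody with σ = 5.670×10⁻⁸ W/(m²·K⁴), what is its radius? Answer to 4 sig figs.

R ≈ 7.914×10¹⁰ m

L = 4πR²σT⁴ ⇒ R = √(L/(4πσT⁴)).
σT⁴ = 9.54285×10⁸ W/m², so R = √(7.5107×10³¹/(4π×9.54285×10⁸)) = 7.914×10¹⁰ m.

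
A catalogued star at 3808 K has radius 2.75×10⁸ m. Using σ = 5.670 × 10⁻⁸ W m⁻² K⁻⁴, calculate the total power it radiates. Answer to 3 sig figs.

Surface area A = 4πR² = 4π(2.75×10⁸ m)² = 9.50332×10¹⁷ m².
P = σAT⁴ = 5.670×10⁻⁸ × 9.50332×10¹⁷ × (3808)⁴ = 1.13×10²⁵ W.

P ≈ 1.13×10²⁵ W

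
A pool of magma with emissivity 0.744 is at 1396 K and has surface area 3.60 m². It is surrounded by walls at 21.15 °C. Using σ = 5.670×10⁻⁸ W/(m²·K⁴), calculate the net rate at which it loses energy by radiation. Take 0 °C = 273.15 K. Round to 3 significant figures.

Net loss ≈ 5.76×10⁵ W

Surroundings: T = 21.15 °C + 273.15 = 294.30 K.
Area A = 3.60 m².
Net radiated power P_net = εσA(T⁴ − T₀⁴) = 0.744×5.670×10⁻⁸×3.60×(1396⁴ − 294.30⁴).
T⁴ − T₀⁴ = 3.79788×10¹² − 7.50172×10⁹ = 3.79038×10¹² K⁴, so P_net = 5.76×10⁵ W.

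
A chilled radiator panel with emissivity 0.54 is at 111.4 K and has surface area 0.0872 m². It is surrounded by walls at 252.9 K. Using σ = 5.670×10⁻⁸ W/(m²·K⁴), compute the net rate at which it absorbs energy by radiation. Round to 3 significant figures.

Area A = 0.0872 m².
Net radiated power P_net = εσA(T⁴ − T₀⁴) = 0.54×5.670×10⁻⁸×0.0872×(111.4⁴ − 252.9⁴).
T⁴ − T₀⁴ = 1.54007×10⁸ − 4.09068×10⁹ = -3.93667×10⁹ K⁴, so P_net = -10.5 W — negative, meaning a net gain of 10.5 W.

Net gain ≈ 10.5 W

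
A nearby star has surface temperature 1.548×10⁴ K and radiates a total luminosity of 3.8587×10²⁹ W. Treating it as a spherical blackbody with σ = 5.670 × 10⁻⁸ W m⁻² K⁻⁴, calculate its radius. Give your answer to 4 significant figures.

L = 4πR²σT⁴ ⇒ R = √(L/(4πσT⁴)).
σT⁴ = 3.25587×10⁹ W/m², so R = √(3.8587×10²⁹/(4π×3.25587×10⁹)) = 3.071×10⁹ m.

R ≈ 3.071×10⁹ m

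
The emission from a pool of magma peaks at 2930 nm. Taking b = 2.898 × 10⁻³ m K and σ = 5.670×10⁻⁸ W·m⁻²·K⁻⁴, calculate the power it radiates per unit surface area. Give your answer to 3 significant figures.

I ≈ 5.43×10⁴ W/m²

Wien's law: T = b/λ_max = 2.898×10⁻³/2.930×10⁻⁶ = 989.078 K.
Then I = σT⁴ = 5.670×10⁻⁸×(989.078)⁴ = 5.43×10⁴ W/m².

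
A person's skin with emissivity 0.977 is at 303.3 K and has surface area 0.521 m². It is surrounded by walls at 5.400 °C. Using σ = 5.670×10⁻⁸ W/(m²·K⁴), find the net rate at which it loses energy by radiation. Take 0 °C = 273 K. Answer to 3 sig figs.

Net loss ≈ 70.9 W

Surroundings: T = 5.400 °C + 273 = 278.400 K.
Area A = 0.521 m².
Net radiated power P_net = εσA(T⁴ − T₀⁴) = 0.977×5.670×10⁻⁸×0.521×(303.3⁴ − 278.400⁴).
T⁴ − T₀⁴ = 8.46232×10⁹ − 6.00727×10⁹ = 2.45505×10⁹ K⁴, so P_net = 70.9 W.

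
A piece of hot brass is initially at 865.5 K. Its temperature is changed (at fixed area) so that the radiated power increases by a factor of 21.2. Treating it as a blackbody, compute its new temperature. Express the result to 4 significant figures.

T₂ ≈ 1857 K

P ∝ T⁴, so T₂/T₁ = (P₂/P₁)^(1/4) = (21.2)^(1/4) = 2.14577.
T₂ = 865.5 × 2.14577 = 1857 K.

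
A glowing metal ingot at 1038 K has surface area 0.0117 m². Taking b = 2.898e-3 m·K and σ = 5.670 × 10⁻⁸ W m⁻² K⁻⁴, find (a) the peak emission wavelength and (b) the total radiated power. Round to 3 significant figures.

(a) λ_max = b/T = 2.898×10⁻³/1038 = 2.792×10⁻⁶ m = 2.79×10³ nm.
Area A = 0.0117 m².
(b) P = σAT⁴ = 5.670×10⁻⁸×0.0117×(1038)⁴ = 770 W.

λ_max ≈ 2.79×10³ nm; P ≈ 770 W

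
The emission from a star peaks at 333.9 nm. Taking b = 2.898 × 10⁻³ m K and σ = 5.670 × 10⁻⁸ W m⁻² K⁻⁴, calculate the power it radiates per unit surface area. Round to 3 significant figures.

I ≈ 3.22×10⁸ W/m²

Wien's law: T = b/λ_max = 2.898×10⁻³/3.339×10⁻⁷ = 8679.25 K.
Then I = σT⁴ = 5.670×10⁻⁸×(8679.25)⁴ = 3.22×10⁸ W/m².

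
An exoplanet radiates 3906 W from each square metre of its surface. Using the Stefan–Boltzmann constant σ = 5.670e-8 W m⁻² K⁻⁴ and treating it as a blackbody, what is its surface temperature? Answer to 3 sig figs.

I = σT⁴, so T = (I/σ)^(1/4) = (3906/(5.670×10⁻⁸))^(1/4) = 512 K.

T ≈ 512 K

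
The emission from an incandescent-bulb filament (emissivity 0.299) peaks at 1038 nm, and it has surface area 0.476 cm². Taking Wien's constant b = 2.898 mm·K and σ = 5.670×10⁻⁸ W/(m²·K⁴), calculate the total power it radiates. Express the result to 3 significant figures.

Wien's law: T = b/λ_max = 2.898×10⁻³/1.038×10⁻⁶ = 2791.91 K.
Area A = 0.476 cm² = 4.76×10⁻⁵ m².
Then P = εσAT⁴ = 0.299×5.670×10⁻⁸×4.76×10⁻⁵×(2791.91)⁴ = 49.0 W.

P ≈ 49.0 W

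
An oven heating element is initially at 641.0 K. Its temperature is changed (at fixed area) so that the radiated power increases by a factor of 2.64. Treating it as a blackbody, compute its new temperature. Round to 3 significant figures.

P ∝ T⁴, so T₂/T₁ = (P₂/P₁)^(1/4) = (2.64)^(1/4) = 1.27468.
T₂ = 641.0 × 1.27468 = 817 K.

T₂ ≈ 817 K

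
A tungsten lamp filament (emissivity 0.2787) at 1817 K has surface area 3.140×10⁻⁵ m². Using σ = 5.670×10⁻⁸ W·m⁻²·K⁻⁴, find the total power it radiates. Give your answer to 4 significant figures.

Area A = 3.140×10⁻⁵ m².
P = εσAT⁴ = 0.2787 × 5.670×10⁻⁸ × 3.140×10⁻⁵ × (1817)⁴ = 5.408 W.

P ≈ 5.408 W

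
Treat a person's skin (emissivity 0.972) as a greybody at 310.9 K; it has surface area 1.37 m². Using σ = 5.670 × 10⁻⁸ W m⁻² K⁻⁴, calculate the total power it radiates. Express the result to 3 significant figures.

Area A = 1.37 m².
P = εσAT⁴ = 0.972 × 5.670×10⁻⁸ × 1.37 × (310.9)⁴ = 705 W.

P ≈ 705 W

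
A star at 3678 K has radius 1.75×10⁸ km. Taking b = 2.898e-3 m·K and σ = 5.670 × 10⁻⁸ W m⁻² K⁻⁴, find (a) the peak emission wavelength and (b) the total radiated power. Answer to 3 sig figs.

(a) λ_max = b/T = 2.898×10⁻³/3678 = 7.879×10⁻⁷ m = 0.788 μm.
Surface area A = 4πR² = 4π(1.75×10¹¹ m)² = 3.84845×10²³ m².
(b) P = σAT⁴ = 5.670×10⁻⁸×3.84845×10²³×(3678)⁴ = 3.99×10³⁰ W.

λ_max ≈ 0.788 μm; P ≈ 3.99×10³⁰ W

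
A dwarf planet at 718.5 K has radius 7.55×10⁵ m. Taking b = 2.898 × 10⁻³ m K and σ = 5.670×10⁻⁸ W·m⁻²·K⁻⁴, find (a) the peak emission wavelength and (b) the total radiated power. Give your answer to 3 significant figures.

λ_max ≈ 4.03 μm; P ≈ 1.08×10¹⁷ W

(a) λ_max = b/T = 2.898×10⁻³/718.5 = 4.033×10⁻⁶ m = 4.03 μm.
Surface area A = 4πR² = 4π(7.55×10⁵ m)² = 7.16315×10¹² m².
(b) P = σAT⁴ = 5.670×10⁻⁸×7.16315×10¹²×(718.5)⁴ = 1.08×10¹⁷ W.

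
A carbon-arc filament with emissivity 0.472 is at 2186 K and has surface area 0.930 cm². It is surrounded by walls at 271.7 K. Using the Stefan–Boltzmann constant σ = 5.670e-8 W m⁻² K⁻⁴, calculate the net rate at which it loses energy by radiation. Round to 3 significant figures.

Net loss ≈ 56.8 W

Area A = 0.930 cm² = 9.30×10⁻⁵ m².
Net radiated power P_net = εσA(T⁴ − T₀⁴) = 0.472×5.670×10⁻⁸×9.30×10⁻⁵×(2186⁴ − 271.7⁴).
T⁴ − T₀⁴ = 2.28350×10¹³ − 5.44952×10⁹ = 2.28296×10¹³ K⁴, so P_net = 56.8 W.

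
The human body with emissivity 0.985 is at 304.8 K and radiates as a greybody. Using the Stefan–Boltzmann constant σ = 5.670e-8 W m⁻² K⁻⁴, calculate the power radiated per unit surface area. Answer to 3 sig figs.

Stefan–Boltzmann: I = εσT⁴ = 0.985 × 5.670×10⁻⁸ × (304.8)⁴ = 482 W/m².

I ≈ 482 W/m²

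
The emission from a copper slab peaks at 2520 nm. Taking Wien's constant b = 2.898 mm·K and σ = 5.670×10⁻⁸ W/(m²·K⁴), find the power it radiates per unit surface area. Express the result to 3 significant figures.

I ≈ 9.92×10⁴ W/m²

Wien's law: T = b/λ_max = 2.898×10⁻³/2.520×10⁻⁶ = 1150.00 K.
Then I = σT⁴ = 5.670×10⁻⁸×(1150.00)⁴ = 9.92×10⁴ W/m².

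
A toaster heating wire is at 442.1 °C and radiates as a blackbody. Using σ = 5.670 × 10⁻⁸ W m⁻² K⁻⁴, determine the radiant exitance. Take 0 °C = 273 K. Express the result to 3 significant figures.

I ≈ 1.48×10⁴ W/m²

T = 442.1 °C + 273 = 715.1 K.
Stefan–Boltzmann: I = σT⁴ = 5.670×10⁻⁸ × (715.1)⁴ = 1.48×10⁴ W/m².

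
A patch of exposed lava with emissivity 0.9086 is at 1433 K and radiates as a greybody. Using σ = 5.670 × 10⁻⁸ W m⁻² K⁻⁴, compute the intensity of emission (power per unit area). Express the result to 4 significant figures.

I ≈ 2.172×10⁵ W/m²

Stefan–Boltzmann: I = εσT⁴ = 0.9086 × 5.670×10⁻⁸ × (1433)⁴ = 2.172×10⁵ W/m².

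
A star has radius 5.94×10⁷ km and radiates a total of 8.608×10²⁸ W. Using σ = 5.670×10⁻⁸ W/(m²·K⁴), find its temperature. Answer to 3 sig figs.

T ≈ 2.42×10³ K

Surface area A = 4πR² = 4π(5.94×10¹⁰ m)² = 4.43387×10²² m².
P = σAT⁴ ⇒ T = (P/(σA))^(1/4) = (8.608×10²⁸/(5.670×10⁻⁸×4.43387×10²²))^(1/4) = 2.42×10³ K.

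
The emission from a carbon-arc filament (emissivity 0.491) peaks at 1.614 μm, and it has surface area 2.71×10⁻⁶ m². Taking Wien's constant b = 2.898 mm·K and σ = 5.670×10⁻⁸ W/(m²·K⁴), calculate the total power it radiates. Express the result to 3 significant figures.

P ≈ 0.784 W

Wien's law: T = b/λ_max = 2.898×10⁻³/1.614×10⁻⁶ = 1795.54 K.
Area A = 2.71×10⁻⁶ m².
Then P = εσAT⁴ = 0.491×5.670×10⁻⁸×2.71×10⁻⁶×(1795.54)⁴ = 0.784 W.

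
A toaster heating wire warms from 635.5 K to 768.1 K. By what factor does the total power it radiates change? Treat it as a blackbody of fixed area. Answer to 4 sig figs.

P ∝ T⁴, so P₂/P₁ = (T₂/T₁)⁴ = (768.1/635.5)⁴ = (1.20865)⁴ = 2.134.

P₂/P₁ ≈ 2.134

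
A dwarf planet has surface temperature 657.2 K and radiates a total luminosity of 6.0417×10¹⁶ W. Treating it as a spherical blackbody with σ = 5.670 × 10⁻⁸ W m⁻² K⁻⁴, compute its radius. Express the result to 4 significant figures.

R ≈ 6.742×10⁵ m

L = 4πR²σT⁴ ⇒ R = √(L/(4πσT⁴)).
σT⁴ = 10577.3 W/m², so R = √(6.0417×10¹⁶/(4π×10577.3)) = 6.742×10⁵ m.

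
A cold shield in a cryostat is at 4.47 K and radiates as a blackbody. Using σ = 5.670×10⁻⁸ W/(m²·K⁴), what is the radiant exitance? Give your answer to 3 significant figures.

Stefan–Boltzmann: I = σT⁴ = 5.670×10⁻⁸ × (4.47)⁴ = 2.26×10⁻⁵ W/m².

I ≈ 2.26×10⁻⁵ W/m²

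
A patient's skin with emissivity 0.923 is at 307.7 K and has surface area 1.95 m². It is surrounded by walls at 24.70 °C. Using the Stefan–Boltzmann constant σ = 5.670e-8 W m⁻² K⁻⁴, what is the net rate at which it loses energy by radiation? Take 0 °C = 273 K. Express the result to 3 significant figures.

Net loss ≈ 113 W

Surroundings: T = 24.70 °C + 273 = 297.70 K.
Area A = 1.95 m².
Net radiated power P_net = εσA(T⁴ − T₀⁴) = 0.923×5.670×10⁻⁸×1.95×(307.7⁴ − 297.70⁴).
T⁴ − T₀⁴ = 8.96417×10⁹ − 7.85444×10⁹ = 1.10973×10⁹ K⁴, so P_net = 113 W.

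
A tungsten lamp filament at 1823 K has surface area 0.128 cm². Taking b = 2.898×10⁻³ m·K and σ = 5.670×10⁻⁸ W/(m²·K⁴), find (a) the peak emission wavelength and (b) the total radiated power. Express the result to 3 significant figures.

λ_max ≈ 1.59 μm; P ≈ 8.02 W

(a) λ_max = b/T = 2.898×10⁻³/1823 = 1.590×10⁻⁶ m = 1.59 μm.
Area A = 0.128 cm² = 1.28×10⁻⁵ m².
(b) P = σAT⁴ = 5.670×10⁻⁸×1.28×10⁻⁵×(1823)⁴ = 8.02 W.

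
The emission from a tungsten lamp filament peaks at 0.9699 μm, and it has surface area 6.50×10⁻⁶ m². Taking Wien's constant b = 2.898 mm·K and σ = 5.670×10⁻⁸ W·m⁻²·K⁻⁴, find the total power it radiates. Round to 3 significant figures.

P ≈ 29.4 W

Wien's law: T = b/λ_max = 2.898×10⁻³/9.699×10⁻⁷ = 2987.94 K.
Area A = 6.50×10⁻⁶ m².
Then P = σAT⁴ = 5.670×10⁻⁸×6.50×10⁻⁶×(2987.94)⁴ = 29.4 W.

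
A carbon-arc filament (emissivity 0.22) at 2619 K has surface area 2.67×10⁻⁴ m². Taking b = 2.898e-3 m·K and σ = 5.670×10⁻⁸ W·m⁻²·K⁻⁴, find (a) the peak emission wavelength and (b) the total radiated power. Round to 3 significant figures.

(a) λ_max = b/T = 2.898×10⁻³/2619 = 1.107×10⁻⁶ m = 1.11×10³ nm.
Area A = 2.67×10⁻⁴ m².
(b) P = εσAT⁴ = 0.22×5.670×10⁻⁸×2.67×10⁻⁴×(2619)⁴ = 157 W.

λ_max ≈ 1.11×10³ nm; P ≈ 157 W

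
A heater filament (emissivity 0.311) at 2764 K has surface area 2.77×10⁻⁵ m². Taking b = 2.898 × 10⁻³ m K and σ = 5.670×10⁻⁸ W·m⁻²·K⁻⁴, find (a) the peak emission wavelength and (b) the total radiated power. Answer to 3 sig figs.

(a) λ_max = b/T = 2.898×10⁻³/2764 = 1.048×10⁻⁶ m = 1.05 μm.
Area A = 2.77×10⁻⁵ m².
(b) P = εσAT⁴ = 0.311×5.670×10⁻⁸×2.77×10⁻⁵×(2764)⁴ = 28.5 W.

λ_max ≈ 1.05 μm; P ≈ 28.5 W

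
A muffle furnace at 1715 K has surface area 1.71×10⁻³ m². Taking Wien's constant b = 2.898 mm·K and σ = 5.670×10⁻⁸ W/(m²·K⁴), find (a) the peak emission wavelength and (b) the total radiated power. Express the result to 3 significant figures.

(a) λ_max = b/T = 2.898×10⁻³/1715 = 1.690×10⁻⁶ m = 1.69×10³ nm.
Area A = 1.71×10⁻³ m².
(b) P = σAT⁴ = 5.670×10⁻⁸×1.71×10⁻³×(1715)⁴ = 839 W.

λ_max ≈ 1.69×10³ nm; P ≈ 839 W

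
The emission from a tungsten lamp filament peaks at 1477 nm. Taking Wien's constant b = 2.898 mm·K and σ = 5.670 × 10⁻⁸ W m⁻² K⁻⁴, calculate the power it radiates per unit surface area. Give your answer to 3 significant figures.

Wien's law: T = b/λ_max = 2.898×10⁻³/1.477×10⁻⁶ = 1962.09 K.
Then I = σT⁴ = 5.670×10⁻⁸×(1962.09)⁴ = 8.40×10⁵ W/m².

I ≈ 8.40×10⁵ W/m²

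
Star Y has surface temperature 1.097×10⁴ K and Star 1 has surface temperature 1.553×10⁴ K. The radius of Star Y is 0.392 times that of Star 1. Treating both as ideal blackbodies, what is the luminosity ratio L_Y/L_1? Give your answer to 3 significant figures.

L_Y/L_1 ≈ 0.0383

L ∝ R²T⁴, so L_Y/L_1 = (R_Y/R_1)²(T_Y/T_1)⁴ = (0.392)² × (1.097×10⁴/1.553×10⁴)⁴ = 0.153664 × 0.248966 = 0.0383.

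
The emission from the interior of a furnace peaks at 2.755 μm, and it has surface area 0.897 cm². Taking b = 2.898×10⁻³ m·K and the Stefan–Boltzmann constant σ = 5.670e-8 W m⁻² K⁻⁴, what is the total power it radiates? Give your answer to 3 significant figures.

Wien's law: T = b/λ_max = 2.898×10⁻³/2.755×10⁻⁶ = 1051.91 K.
Area A = 0.897 cm² = 8.97×10⁻⁵ m².
Then P = σAT⁴ = 5.670×10⁻⁸×8.97×10⁻⁵×(1051.91)⁴ = 6.23 W.

P ≈ 6.23 W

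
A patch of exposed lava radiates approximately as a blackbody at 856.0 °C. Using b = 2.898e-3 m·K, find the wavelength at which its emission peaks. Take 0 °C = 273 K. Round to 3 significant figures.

λ_max ≈ 2.57 μm

T = 856.0 °C + 273 = 1129.0 K.
Wien's displacement law: λ_max = b/T = (2.898×10⁻³ m·K)/(1129.0 K) = 2.567×10⁻⁶ m.
That is 2.57 μm, in the infrared range.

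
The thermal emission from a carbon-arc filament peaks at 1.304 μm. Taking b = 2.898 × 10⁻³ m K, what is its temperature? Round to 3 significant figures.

Wien's law gives T = b/λ_max = (2.898×10⁻³ m·K)/(1.304×10⁻⁶ m) = 2.22×10³ K.

T ≈ 2.22×10³ K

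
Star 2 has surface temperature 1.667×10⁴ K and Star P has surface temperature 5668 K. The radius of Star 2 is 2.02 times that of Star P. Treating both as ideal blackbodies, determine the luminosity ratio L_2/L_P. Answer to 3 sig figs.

L ∝ R²T⁴, so L_2/L_P = (R_2/R_P)²(T_2/T_P)⁴ = (2.02)² × (1.667×10⁴/5668)⁴ = 4.0804 × 74.8209 = 305.

L_2/L_P ≈ 305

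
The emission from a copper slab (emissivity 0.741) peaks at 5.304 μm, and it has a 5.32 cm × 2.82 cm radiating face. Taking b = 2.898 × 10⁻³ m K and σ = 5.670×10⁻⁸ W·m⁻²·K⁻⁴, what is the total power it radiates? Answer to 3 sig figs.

P ≈ 5.62 W

Wien's law: T = b/λ_max = 2.898×10⁻³/5.304×10⁻⁶ = 546.380 K.
Area A = 0.0532 × 0.0282 = 1.50024×10⁻³ m².
Then P = εσAT⁴ = 0.741×5.670×10⁻⁸×1.50024×10⁻³×(546.380)⁴ = 5.62 W.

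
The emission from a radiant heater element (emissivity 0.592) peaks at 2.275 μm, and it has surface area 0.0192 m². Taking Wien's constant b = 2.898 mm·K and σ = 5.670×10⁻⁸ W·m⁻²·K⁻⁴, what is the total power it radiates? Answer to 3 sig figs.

P ≈ 1.70×10³ W

Wien's law: T = b/λ_max = 2.898×10⁻³/2.275×10⁻⁶ = 1273.85 K.
Area A = 0.0192 m².
Then P = εσAT⁴ = 0.592×5.670×10⁻⁸×0.0192×(1273.85)⁴ = 1.70×10³ W.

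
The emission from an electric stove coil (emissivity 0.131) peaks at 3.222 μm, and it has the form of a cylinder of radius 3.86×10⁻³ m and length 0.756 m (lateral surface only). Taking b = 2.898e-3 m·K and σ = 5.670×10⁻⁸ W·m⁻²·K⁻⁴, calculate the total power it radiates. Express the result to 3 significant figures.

Wien's law: T = b/λ_max = 2.898×10⁻³/3.222×10⁻⁶ = 899.441 K.
Lateral area A = 2πrL = 2π×3.86×10⁻³×0.756 = 0.0183353 m².
Then P = εσAT⁴ = 0.131×5.670×10⁻⁸×0.0183353×(899.441)⁴ = 89.1 W.

P ≈ 89.1 W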